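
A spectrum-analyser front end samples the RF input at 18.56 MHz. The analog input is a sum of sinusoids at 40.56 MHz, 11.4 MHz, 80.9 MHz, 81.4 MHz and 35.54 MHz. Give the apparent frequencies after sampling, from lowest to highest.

1.58 MHz, 3.44 MHz, 6.66 MHz, 7.16 MHz

fs/2 = 9.28 MHz.
40.56 MHz mod fs = 3.44 MHz.
3.44 MHz ≤ fs/2 = 9.28 MHz, appears at 3.44 MHz.
11.4 MHz > fs/2 = 9.28 MHz, folds to fs − 11.4 MHz = 7.16 MHz.
80.9 MHz mod fs = 6.66 MHz.
6.66 MHz ≤ fs/2 = 9.28 MHz, appears at 6.66 MHz.
81.4 MHz mod fs = 7.16 MHz.
7.16 MHz ≤ fs/2 = 9.28 MHz, appears at 7.16 MHz.
35.54 MHz mod fs = 16.98 MHz.
16.98 MHz > fs/2 = 9.28 MHz, folds to fs − 16.98 MHz = 1.58 MHz.
Distinct values: {1.58 MHz, 3.44 MHz, 6.66 MHz, 7.16 MHz}.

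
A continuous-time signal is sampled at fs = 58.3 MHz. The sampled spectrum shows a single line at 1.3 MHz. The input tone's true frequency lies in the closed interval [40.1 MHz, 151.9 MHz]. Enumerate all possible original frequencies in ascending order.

57 MHz, 59.6 MHz, 115.3 MHz, 117.9 MHz

Frequencies that alias to 1.3 MHz are k·fs ± 1.3 MHz for integer k ≥ 0.
k=0: 1.3 MHz.
k=1: 57 MHz, 59.6 MHz.
k=2: 115.3 MHz, 117.9 MHz.
k=3: 173.6 MHz, 176.2 MHz.
Within [40.1 MHz, 151.9 MHz]: 57 MHz, 59.6 MHz, 115.3 MHz, 117.9 MHz.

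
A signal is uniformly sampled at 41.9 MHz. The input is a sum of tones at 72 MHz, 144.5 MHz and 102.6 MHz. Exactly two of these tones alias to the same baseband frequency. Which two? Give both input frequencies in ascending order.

102.6 MHz, 144.5 MHz

fs/2 = 20.95 MHz.
72 MHz mod fs = 30.1 MHz.
30.1 MHz > fs/2 = 20.95 MHz, folds to fs − 30.1 MHz = 11.8 MHz.
144.5 MHz mod fs = 18.8 MHz.
18.8 MHz ≤ fs/2 = 20.95 MHz, appears at 18.8 MHz.
102.6 MHz mod fs = 18.8 MHz.
18.8 MHz ≤ fs/2 = 20.95 MHz, appears at 18.8 MHz.
102.6 MHz and 144.5 MHz both map to 18.8 MHz.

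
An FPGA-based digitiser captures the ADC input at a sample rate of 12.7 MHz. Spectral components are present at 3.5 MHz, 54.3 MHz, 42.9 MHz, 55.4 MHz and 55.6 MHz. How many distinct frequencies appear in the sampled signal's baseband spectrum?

fs/2 = 6.35 MHz.
3.5 MHz ≤ fs/2 = 6.35 MHz, passes unchanged.
54.3 MHz mod fs = 3.5 MHz.
3.5 MHz ≤ fs/2 = 6.35 MHz, appears at 3.5 MHz.
42.9 MHz mod fs = 4.8 MHz.
4.8 MHz ≤ fs/2 = 6.35 MHz, appears at 4.8 MHz.
55.4 MHz mod fs = 4.6 MHz.
4.6 MHz ≤ fs/2 = 6.35 MHz, appears at 4.6 MHz.
55.6 MHz mod fs = 4.8 MHz.
4.8 MHz ≤ fs/2 = 6.35 MHz, appears at 4.8 MHz.
Distinct values: {3.5 MHz, 4.6 MHz, 4.8 MHz} → 3.

3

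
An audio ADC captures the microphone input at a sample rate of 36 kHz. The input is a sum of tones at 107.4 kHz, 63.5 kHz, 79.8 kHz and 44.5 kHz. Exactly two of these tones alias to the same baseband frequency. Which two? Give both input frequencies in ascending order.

44.5 kHz, 63.5 kHz

fs/2 = 18 kHz.
107.4 kHz mod fs = 35.4 kHz.
35.4 kHz > fs/2 = 18 kHz, folds to fs − 35.4 kHz = 0.6 kHz.
63.5 kHz mod fs = 27.5 kHz.
27.5 kHz > fs/2 = 18 kHz, folds to fs − 27.5 kHz = 8.5 kHz.
79.8 kHz mod fs = 7.8 kHz.
7.8 kHz ≤ fs/2 = 18 kHz, appears at 7.8 kHz.
44.5 kHz mod fs = 8.5 kHz.
8.5 kHz ≤ fs/2 = 18 kHz, appears at 8.5 kHz.
44.5 kHz and 63.5 kHz both map to 8.5 kHz.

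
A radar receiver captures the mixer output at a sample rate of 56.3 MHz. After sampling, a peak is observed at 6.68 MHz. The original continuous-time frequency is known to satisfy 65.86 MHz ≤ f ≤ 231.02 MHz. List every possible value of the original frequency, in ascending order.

Frequencies that alias to 6.68 MHz are k·fs ± 6.68 MHz for integer k ≥ 0.
k=0: 6.68 MHz.
k=1: 49.62 MHz, 62.98 MHz.
k=2: 105.92 MHz, 119.28 MHz.
k=3: 162.22 MHz, 175.58 MHz.
k=4: 218.52 MHz, 231.88 MHz.
k=5: 274.82 MHz, 288.18 MHz.
Within [65.86 MHz, 231.02 MHz]: 105.92 MHz, 119.28 MHz, 162.22 MHz, 175.58 MHz, 218.52 MHz.

105.92 MHz, 119.28 MHz, 162.22 MHz, 175.58 MHz, 218.52 MHz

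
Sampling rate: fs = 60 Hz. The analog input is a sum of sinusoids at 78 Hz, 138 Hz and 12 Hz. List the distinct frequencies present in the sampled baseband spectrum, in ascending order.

fs/2 = 30 Hz.
78 Hz mod fs = 18 Hz.
18 Hz ≤ fs/2 = 30 Hz, appears at 18 Hz.
138 Hz mod fs = 18 Hz.
18 Hz ≤ fs/2 = 30 Hz, appears at 18 Hz.
12 Hz ≤ fs/2 = 30 Hz, passes unchanged.
Distinct values: {12 Hz, 18 Hz}.

12 Hz, 18 Hz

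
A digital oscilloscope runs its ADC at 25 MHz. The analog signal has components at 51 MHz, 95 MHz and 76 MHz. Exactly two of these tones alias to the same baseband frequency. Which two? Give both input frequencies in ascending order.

51 MHz, 76 MHz

fs/2 = 12.5 MHz.
51 MHz mod fs = 1 MHz.
1 MHz ≤ fs/2 = 12.5 MHz, appears at 1 MHz.
95 MHz mod fs = 20 MHz.
20 MHz > fs/2 = 12.5 MHz, folds to fs − 20 MHz = 5 MHz.
76 MHz mod fs = 1 MHz.
1 MHz ≤ fs/2 = 12.5 MHz, appears at 1 MHz.
51 MHz and 76 MHz both map to 1 MHz.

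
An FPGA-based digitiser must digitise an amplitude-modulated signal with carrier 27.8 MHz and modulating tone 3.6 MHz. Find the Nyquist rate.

AM sidebands sit at fc ± fm = 24.2 MHz and 31.4 MHz.
Highest-frequency component: 31.4 MHz.
Nyquist rate = 2 × 31.4 MHz = 62.8 MHz.

62.8 MHz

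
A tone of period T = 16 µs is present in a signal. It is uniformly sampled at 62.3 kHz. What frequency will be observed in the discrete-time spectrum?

T = 16 µs → f = 1/T = 62.5 kHz.
62.5 kHz mod fs = 0.2 kHz.
0.2 kHz ≤ fs/2 = 31.15 kHz, appears at 0.2 kHz.

0.2 kHz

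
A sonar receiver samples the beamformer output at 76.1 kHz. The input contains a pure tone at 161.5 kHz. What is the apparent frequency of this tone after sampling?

9.3 kHz

161.5 kHz mod fs = 9.3 kHz.
9.3 kHz ≤ fs/2 = 38.05 kHz, appears at 9.3 kHz.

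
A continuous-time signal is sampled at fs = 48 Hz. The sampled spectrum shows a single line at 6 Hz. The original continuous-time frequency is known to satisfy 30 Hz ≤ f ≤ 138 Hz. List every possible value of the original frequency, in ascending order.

Frequencies that alias to 6 Hz are k·fs ± 6 Hz for integer k ≥ 0.
k=0: 6 Hz.
k=1: 42 Hz, 54 Hz.
k=2: 90 Hz, 102 Hz.
k=3: 138 Hz, 150 Hz.
k=4: 186 Hz, 198 Hz.
Within [30 Hz, 138 Hz]: 42 Hz, 54 Hz, 90 Hz, 102 Hz, 138 Hz.

42 Hz, 54 Hz, 90 Hz, 102 Hz, 138 Hz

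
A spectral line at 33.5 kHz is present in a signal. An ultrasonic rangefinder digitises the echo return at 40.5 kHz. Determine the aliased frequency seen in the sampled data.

33.5 kHz > fs/2 = 20.25 kHz, folds to fs − 33.5 kHz = 7 kHz.

7 kHz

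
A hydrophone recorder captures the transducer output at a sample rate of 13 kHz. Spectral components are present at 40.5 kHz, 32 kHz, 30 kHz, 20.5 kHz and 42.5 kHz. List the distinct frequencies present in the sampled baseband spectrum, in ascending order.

1.5 kHz, 3.5 kHz, 4 kHz, 5.5 kHz, 6 kHz

fs/2 = 6.5 kHz.
40.5 kHz mod fs = 1.5 kHz.
1.5 kHz ≤ fs/2 = 6.5 kHz, appears at 1.5 kHz.
32 kHz mod fs = 6 kHz.
6 kHz ≤ fs/2 = 6.5 kHz, appears at 6 kHz.
30 kHz mod fs = 4 kHz.
4 kHz ≤ fs/2 = 6.5 kHz, appears at 4 kHz.
20.5 kHz mod fs = 7.5 kHz.
7.5 kHz > fs/2 = 6.5 kHz, folds to fs − 7.5 kHz = 5.5 kHz.
42.5 kHz mod fs = 3.5 kHz.
3.5 kHz ≤ fs/2 = 6.5 kHz, appears at 3.5 kHz.
Distinct values: {1.5 kHz, 3.5 kHz, 4 kHz, 5.5 kHz, 6 kHz}.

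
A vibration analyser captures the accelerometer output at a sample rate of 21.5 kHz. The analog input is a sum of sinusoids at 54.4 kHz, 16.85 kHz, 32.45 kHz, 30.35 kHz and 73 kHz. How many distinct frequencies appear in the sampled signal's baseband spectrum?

fs/2 = 10.75 kHz.
54.4 kHz mod fs = 11.4 kHz.
11.4 kHz > fs/2 = 10.75 kHz, folds to fs − 11.4 kHz = 10.1 kHz.
16.85 kHz > fs/2 = 10.75 kHz, folds to fs − 16.85 kHz = 4.65 kHz.
32.45 kHz mod fs = 10.95 kHz.
10.95 kHz > fs/2 = 10.75 kHz, folds to fs − 10.95 kHz = 10.55 kHz.
30.35 kHz mod fs = 8.85 kHz.
8.85 kHz ≤ fs/2 = 10.75 kHz, appears at 8.85 kHz.
73 kHz mod fs = 8.5 kHz.
8.5 kHz ≤ fs/2 = 10.75 kHz, appears at 8.5 kHz.
Distinct values: {4.65 kHz, 8.5 kHz, 8.85 kHz, 10.1 kHz, 10.55 kHz} → 5.

5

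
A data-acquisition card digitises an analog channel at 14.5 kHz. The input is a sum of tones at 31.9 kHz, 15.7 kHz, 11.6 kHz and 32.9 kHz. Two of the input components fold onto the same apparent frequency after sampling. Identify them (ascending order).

11.6 kHz, 31.9 kHz

fs/2 = 7.25 kHz.
31.9 kHz mod fs = 2.9 kHz.
2.9 kHz ≤ fs/2 = 7.25 kHz, appears at 2.9 kHz.
15.7 kHz mod fs = 1.2 kHz.
1.2 kHz ≤ fs/2 = 7.25 kHz, appears at 1.2 kHz.
11.6 kHz > fs/2 = 7.25 kHz, folds to fs − 11.6 kHz = 2.9 kHz.
32.9 kHz mod fs = 3.9 kHz.
3.9 kHz ≤ fs/2 = 7.25 kHz, appears at 3.9 kHz.
11.6 kHz and 31.9 kHz both map to 2.9 kHz.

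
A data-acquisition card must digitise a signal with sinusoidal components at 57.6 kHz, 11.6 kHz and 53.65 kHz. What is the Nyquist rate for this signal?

Highest-frequency component: 57.6 kHz.
Nyquist rate = 2 × 57.6 kHz = 115.2 kHz.

115.2 kHz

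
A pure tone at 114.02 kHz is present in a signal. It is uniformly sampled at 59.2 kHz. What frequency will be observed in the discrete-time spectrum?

114.02 kHz mod fs = 54.82 kHz.
54.82 kHz > fs/2 = 29.6 kHz, folds to fs − 54.82 kHz = 4.38 kHz.

4.38 kHz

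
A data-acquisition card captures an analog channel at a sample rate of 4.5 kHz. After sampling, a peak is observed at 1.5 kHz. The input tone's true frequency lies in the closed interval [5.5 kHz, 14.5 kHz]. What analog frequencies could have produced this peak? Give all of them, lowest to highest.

Frequencies that alias to 1.5 kHz are k·fs ± 1.5 kHz for integer k ≥ 0.
k=0: 1.5 kHz.
k=1: 3 kHz, 6 kHz.
k=2: 7.5 kHz, 10.5 kHz.
k=3: 12 kHz, 15 kHz.
k=4: 16.5 kHz, 19.5 kHz.
Within [5.5 kHz, 14.5 kHz]: 6 kHz, 7.5 kHz, 10.5 kHz, 12 kHz.

6 kHz, 7.5 kHz, 10.5 kHz, 12 kHz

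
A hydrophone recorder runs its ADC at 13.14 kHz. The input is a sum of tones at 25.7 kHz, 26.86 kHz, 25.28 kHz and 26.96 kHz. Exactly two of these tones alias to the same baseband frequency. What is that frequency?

fs/2 = 6.57 kHz.
25.7 kHz mod fs = 12.56 kHz.
12.56 kHz > fs/2 = 6.57 kHz, folds to fs − 12.56 kHz = 0.58 kHz.
26.86 kHz mod fs = 0.58 kHz.
0.58 kHz ≤ fs/2 = 6.57 kHz, appears at 0.58 kHz.
25.28 kHz mod fs = 12.14 kHz.
12.14 kHz > fs/2 = 6.57 kHz, folds to fs − 12.14 kHz = 1 kHz.
26.96 kHz mod fs = 0.68 kHz.
0.68 kHz ≤ fs/2 = 6.57 kHz, appears at 0.68 kHz.
25.7 kHz and 26.86 kHz both map to 0.58 kHz.

0.58 kHz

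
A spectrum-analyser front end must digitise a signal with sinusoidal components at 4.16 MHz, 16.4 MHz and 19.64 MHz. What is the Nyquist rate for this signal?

39.28 MHz

Highest-frequency component: 19.64 MHz.
Nyquist rate = 2 × 19.64 MHz = 39.28 MHz.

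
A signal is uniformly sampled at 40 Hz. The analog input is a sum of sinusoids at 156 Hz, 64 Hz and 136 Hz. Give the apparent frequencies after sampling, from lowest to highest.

fs/2 = 20 Hz.
156 Hz mod fs = 36 Hz.
36 Hz > fs/2 = 20 Hz, folds to fs − 36 Hz = 4 Hz.
64 Hz mod fs = 24 Hz.
24 Hz > fs/2 = 20 Hz, folds to fs − 24 Hz = 16 Hz.
136 Hz mod fs = 16 Hz.
16 Hz ≤ fs/2 = 20 Hz, appears at 16 Hz.
Distinct values: {4 Hz, 16 Hz}.

4 Hz, 16 Hz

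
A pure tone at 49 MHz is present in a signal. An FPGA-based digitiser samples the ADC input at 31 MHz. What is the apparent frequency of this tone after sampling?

49 MHz mod fs = 18 MHz.
18 MHz > fs/2 = 15.5 MHz, folds to fs − 18 MHz = 13 MHz.

13 MHz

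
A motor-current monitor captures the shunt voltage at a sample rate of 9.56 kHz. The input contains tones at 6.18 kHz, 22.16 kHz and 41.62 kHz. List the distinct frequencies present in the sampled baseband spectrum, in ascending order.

fs/2 = 4.78 kHz.
6.18 kHz > fs/2 = 4.78 kHz, folds to fs − 6.18 kHz = 3.38 kHz.
22.16 kHz mod fs = 3.04 kHz.
3.04 kHz ≤ fs/2 = 4.78 kHz, appears at 3.04 kHz.
41.62 kHz mod fs = 3.38 kHz.
3.38 kHz ≤ fs/2 = 4.78 kHz, appears at 3.38 kHz.
Distinct values: {3.04 kHz, 3.38 kHz}.

3.04 kHz, 3.38 kHz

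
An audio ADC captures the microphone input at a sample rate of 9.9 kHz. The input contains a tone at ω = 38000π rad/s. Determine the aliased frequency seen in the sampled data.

0.8 kHz

ω = 38000π rad/s → f = ω/(2π) = 19000 Hz = 19 kHz.
19 kHz mod fs = 9.1 kHz.
9.1 kHz > fs/2 = 4.95 kHz, folds to fs − 9.1 kHz = 0.8 kHz.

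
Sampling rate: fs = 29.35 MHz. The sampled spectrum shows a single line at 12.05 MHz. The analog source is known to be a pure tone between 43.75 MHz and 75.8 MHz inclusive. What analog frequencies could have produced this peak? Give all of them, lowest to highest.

Frequencies that alias to 12.05 MHz are k·fs ± 12.05 MHz for integer k ≥ 0.
k=0: 12.05 MHz.
k=1: 17.3 MHz, 41.4 MHz.
k=2: 46.65 MHz, 70.75 MHz.
k=3: 76 MHz, 100.1 MHz.
Within [43.75 MHz, 75.8 MHz]: 46.65 MHz, 70.75 MHz.

46.65 MHz, 70.75 MHz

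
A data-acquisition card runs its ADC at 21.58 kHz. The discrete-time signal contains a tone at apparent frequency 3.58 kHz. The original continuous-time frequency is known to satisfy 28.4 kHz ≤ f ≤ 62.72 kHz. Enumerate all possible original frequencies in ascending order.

39.58 kHz, 46.74 kHz, 61.16 kHz

Frequencies that alias to 3.58 kHz are k·fs ± 3.58 kHz for integer k ≥ 0.
k=0: 3.58 kHz.
k=1: 18 kHz, 25.16 kHz.
k=2: 39.58 kHz, 46.74 kHz.
k=3: 61.16 kHz, 68.32 kHz.
k=4: 82.74 kHz, 89.9 kHz.
Within [28.4 kHz, 62.72 kHz]: 39.58 kHz, 46.74 kHz, 61.16 kHz.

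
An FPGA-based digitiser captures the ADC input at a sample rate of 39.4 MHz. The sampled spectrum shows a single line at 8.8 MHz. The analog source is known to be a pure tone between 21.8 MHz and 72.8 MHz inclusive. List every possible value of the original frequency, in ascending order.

Frequencies that alias to 8.8 MHz are k·fs ± 8.8 MHz for integer k ≥ 0.
k=0: 8.8 MHz.
k=1: 30.6 MHz, 48.2 MHz.
k=2: 70 MHz, 87.6 MHz.
k=3: 109.4 MHz, 127 MHz.
Within [21.8 MHz, 72.8 MHz]: 30.6 MHz, 48.2 MHz, 70 MHz.

30.6 MHz, 48.2 MHz, 70 MHz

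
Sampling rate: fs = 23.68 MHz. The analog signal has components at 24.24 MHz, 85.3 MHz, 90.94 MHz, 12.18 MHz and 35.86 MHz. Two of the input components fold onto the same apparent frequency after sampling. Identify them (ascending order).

fs/2 = 11.84 MHz.
24.24 MHz mod fs = 0.56 MHz.
0.56 MHz ≤ fs/2 = 11.84 MHz, appears at 0.56 MHz.
85.3 MHz mod fs = 14.26 MHz.
14.26 MHz > fs/2 = 11.84 MHz, folds to fs − 14.26 MHz = 9.42 MHz.
90.94 MHz mod fs = 19.9 MHz.
19.9 MHz > fs/2 = 11.84 MHz, folds to fs − 19.9 MHz = 3.78 MHz.
12.18 MHz > fs/2 = 11.84 MHz, folds to fs − 12.18 MHz = 11.5 MHz.
35.86 MHz mod fs = 12.18 MHz.
12.18 MHz > fs/2 = 11.84 MHz, folds to fs − 12.18 MHz = 11.5 MHz.
12.18 MHz and 35.86 MHz both map to 11.5 MHz.

12.18 MHz, 35.86 MHz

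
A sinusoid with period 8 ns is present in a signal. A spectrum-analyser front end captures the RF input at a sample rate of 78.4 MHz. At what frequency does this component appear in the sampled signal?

T = 8 ns → f = 1/T = 125 MHz.
125 MHz mod fs = 46.6 MHz.
46.6 MHz > fs/2 = 39.2 MHz, folds to fs − 46.6 MHz = 31.8 MHz.

31.8 MHz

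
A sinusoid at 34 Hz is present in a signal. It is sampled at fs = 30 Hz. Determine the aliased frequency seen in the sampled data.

34 Hz mod fs = 4 Hz.
4 Hz ≤ fs/2 = 15 Hz, appears at 4 Hz.

4 Hz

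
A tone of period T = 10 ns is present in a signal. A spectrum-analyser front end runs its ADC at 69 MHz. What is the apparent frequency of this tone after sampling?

31 MHz

T = 10 ns → f = 1/T = 100 MHz.
100 MHz mod fs = 31 MHz.
31 MHz ≤ fs/2 = 34.5 MHz, appears at 31 MHz.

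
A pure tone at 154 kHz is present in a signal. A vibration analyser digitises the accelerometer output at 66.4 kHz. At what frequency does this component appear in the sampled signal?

154 kHz mod fs = 21.2 kHz.
21.2 kHz ≤ fs/2 = 33.2 kHz, appears at 21.2 kHz.

21.2 kHz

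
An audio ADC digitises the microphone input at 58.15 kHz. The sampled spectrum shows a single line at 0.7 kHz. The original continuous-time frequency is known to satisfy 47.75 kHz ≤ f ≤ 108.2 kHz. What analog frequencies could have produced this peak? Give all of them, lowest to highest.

Frequencies that alias to 0.7 kHz are k·fs ± 0.7 kHz for integer k ≥ 0.
k=0: 0.7 kHz.
k=1: 57.45 kHz, 58.85 kHz.
k=2: 115.6 kHz, 117 kHz.
Within [47.75 kHz, 108.2 kHz]: 57.45 kHz, 58.85 kHz.

57.45 kHz, 58.85 kHz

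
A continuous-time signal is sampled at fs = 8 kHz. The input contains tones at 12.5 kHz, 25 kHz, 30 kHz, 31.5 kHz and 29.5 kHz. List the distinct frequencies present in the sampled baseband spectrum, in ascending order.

0.5 kHz, 1 kHz, 2 kHz, 2.5 kHz, 3.5 kHz

fs/2 = 4 kHz.
12.5 kHz mod fs = 4.5 kHz.
4.5 kHz > fs/2 = 4 kHz, folds to fs − 4.5 kHz = 3.5 kHz.
25 kHz mod fs = 1 kHz.
1 kHz ≤ fs/2 = 4 kHz, appears at 1 kHz.
30 kHz mod fs = 6 kHz.
6 kHz > fs/2 = 4 kHz, folds to fs − 6 kHz = 2 kHz.
31.5 kHz mod fs = 7.5 kHz.
7.5 kHz > fs/2 = 4 kHz, folds to fs − 7.5 kHz = 0.5 kHz.
29.5 kHz mod fs = 5.5 kHz.
5.5 kHz > fs/2 = 4 kHz, folds to fs − 5.5 kHz = 2.5 kHz.
Distinct values: {0.5 kHz, 1 kHz, 2 kHz, 2.5 kHz, 3.5 kHz}.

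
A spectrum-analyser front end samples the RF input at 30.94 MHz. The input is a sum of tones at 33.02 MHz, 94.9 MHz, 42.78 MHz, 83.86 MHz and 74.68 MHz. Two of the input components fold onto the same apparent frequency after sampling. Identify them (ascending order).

33.02 MHz, 94.9 MHz

fs/2 = 15.47 MHz.
33.02 MHz mod fs = 2.08 MHz.
2.08 MHz ≤ fs/2 = 15.47 MHz, appears at 2.08 MHz.
94.9 MHz mod fs = 2.08 MHz.
2.08 MHz ≤ fs/2 = 15.47 MHz, appears at 2.08 MHz.
42.78 MHz mod fs = 11.84 MHz.
11.84 MHz ≤ fs/2 = 15.47 MHz, appears at 11.84 MHz.
83.86 MHz mod fs = 21.98 MHz.
21.98 MHz > fs/2 = 15.47 MHz, folds to fs − 21.98 MHz = 8.96 MHz.
74.68 MHz mod fs = 12.8 MHz.
12.8 MHz ≤ fs/2 = 15.47 MHz, appears at 12.8 MHz.
33.02 MHz and 94.9 MHz both map to 2.08 MHz.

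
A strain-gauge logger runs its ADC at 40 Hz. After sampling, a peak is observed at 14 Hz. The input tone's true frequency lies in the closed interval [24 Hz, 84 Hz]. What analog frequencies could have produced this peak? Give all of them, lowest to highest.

26 Hz, 54 Hz, 66 Hz

Frequencies that alias to 14 Hz are k·fs ± 14 Hz for integer k ≥ 0.
k=0: 14 Hz.
k=1: 26 Hz, 54 Hz.
k=2: 66 Hz, 94 Hz.
k=3: 106 Hz, 134 Hz.
Within [24 Hz, 84 Hz]: 26 Hz, 54 Hz, 66 Hz.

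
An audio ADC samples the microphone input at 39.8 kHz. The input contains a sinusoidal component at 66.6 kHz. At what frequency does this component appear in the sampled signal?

13 kHz

66.6 kHz mod fs = 26.8 kHz.
26.8 kHz > fs/2 = 19.9 kHz, folds to fs − 26.8 kHz = 13 kHz.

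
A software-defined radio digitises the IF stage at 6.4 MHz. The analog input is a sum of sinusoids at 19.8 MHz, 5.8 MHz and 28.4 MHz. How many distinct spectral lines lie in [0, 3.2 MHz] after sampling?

fs/2 = 3.2 MHz.
19.8 MHz mod fs = 0.6 MHz.
0.6 MHz ≤ fs/2 = 3.2 MHz, appears at 0.6 MHz.
5.8 MHz > fs/2 = 3.2 MHz, folds to fs − 5.8 MHz = 0.6 MHz.
28.4 MHz mod fs = 2.8 MHz.
2.8 MHz ≤ fs/2 = 3.2 MHz, appears at 2.8 MHz.
Distinct values: {0.6 MHz, 2.8 MHz} → 2.

2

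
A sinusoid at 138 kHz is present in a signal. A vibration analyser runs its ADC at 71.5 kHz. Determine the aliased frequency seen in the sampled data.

138 kHz mod fs = 66.5 kHz.
66.5 kHz > fs/2 = 35.75 kHz, folds to fs − 66.5 kHz = 5 kHz.

5 kHz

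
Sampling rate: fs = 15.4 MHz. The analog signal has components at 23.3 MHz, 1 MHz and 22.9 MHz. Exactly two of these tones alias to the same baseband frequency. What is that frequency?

7.5 MHz

fs/2 = 7.7 MHz.
23.3 MHz mod fs = 7.9 MHz.
7.9 MHz > fs/2 = 7.7 MHz, folds to fs − 7.9 MHz = 7.5 MHz.
1 MHz ≤ fs/2 = 7.7 MHz, passes unchanged.
22.9 MHz mod fs = 7.5 MHz.
7.5 MHz ≤ fs/2 = 7.7 MHz, appears at 7.5 MHz.
22.9 MHz and 23.3 MHz both map to 7.5 MHz.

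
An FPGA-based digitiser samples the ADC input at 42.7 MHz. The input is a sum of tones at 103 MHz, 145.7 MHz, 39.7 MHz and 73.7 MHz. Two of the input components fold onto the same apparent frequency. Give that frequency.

17.6 MHz

fs/2 = 21.35 MHz.
103 MHz mod fs = 17.6 MHz.
17.6 MHz ≤ fs/2 = 21.35 MHz, appears at 17.6 MHz.
145.7 MHz mod fs = 17.6 MHz.
17.6 MHz ≤ fs/2 = 21.35 MHz, appears at 17.6 MHz.
39.7 MHz > fs/2 = 21.35 MHz, folds to fs − 39.7 MHz = 3 MHz.
73.7 MHz mod fs = 31 MHz.
31 MHz > fs/2 = 21.35 MHz, folds to fs − 31 MHz = 11.7 MHz.
103 MHz and 145.7 MHz both map to 17.6 MHz.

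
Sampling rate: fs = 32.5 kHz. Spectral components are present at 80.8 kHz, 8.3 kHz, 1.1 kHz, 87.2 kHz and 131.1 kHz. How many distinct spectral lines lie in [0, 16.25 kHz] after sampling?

fs/2 = 16.25 kHz.
80.8 kHz mod fs = 15.8 kHz.
15.8 kHz ≤ fs/2 = 16.25 kHz, appears at 15.8 kHz.
8.3 kHz ≤ fs/2 = 16.25 kHz, passes unchanged.
1.1 kHz ≤ fs/2 = 16.25 kHz, passes unchanged.
87.2 kHz mod fs = 22.2 kHz.
22.2 kHz > fs/2 = 16.25 kHz, folds to fs − 22.2 kHz = 10.3 kHz.
131.1 kHz mod fs = 1.1 kHz.
1.1 kHz ≤ fs/2 = 16.25 kHz, appears at 1.1 kHz.
Distinct values: {1.1 kHz, 8.3 kHz, 10.3 kHz, 15.8 kHz} → 4.

4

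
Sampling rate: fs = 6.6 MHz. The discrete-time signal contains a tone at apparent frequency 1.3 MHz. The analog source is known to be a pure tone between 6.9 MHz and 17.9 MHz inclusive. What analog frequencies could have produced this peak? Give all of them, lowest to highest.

7.9 MHz, 11.9 MHz, 14.5 MHz

Frequencies that alias to 1.3 MHz are k·fs ± 1.3 MHz for integer k ≥ 0.
k=0: 1.3 MHz.
k=1: 5.3 MHz, 7.9 MHz.
k=2: 11.9 MHz, 14.5 MHz.
k=3: 18.5 MHz, 21.1 MHz.
Within [6.9 MHz, 17.9 MHz]: 7.9 MHz, 11.9 MHz, 14.5 MHz.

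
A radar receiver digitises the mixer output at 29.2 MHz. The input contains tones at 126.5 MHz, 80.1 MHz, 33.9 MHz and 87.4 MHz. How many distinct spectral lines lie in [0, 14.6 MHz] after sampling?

fs/2 = 14.6 MHz.
126.5 MHz mod fs = 9.7 MHz.
9.7 MHz ≤ fs/2 = 14.6 MHz, appears at 9.7 MHz.
80.1 MHz mod fs = 21.7 MHz.
21.7 MHz > fs/2 = 14.6 MHz, folds to fs − 21.7 MHz = 7.5 MHz.
33.9 MHz mod fs = 4.7 MHz.
4.7 MHz ≤ fs/2 = 14.6 MHz, appears at 4.7 MHz.
87.4 MHz mod fs = 29 MHz.
29 MHz > fs/2 = 14.6 MHz, folds to fs − 29 MHz = 0.2 MHz.
Distinct values: {0.2 MHz, 4.7 MHz, 7.5 MHz, 9.7 MHz} → 4.

4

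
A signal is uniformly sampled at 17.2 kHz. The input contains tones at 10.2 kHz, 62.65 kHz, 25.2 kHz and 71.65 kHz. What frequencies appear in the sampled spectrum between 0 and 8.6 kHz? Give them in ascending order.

fs/2 = 8.6 kHz.
10.2 kHz > fs/2 = 8.6 kHz, folds to fs − 10.2 kHz = 7 kHz.
62.65 kHz mod fs = 11.05 kHz.
11.05 kHz > fs/2 = 8.6 kHz, folds to fs − 11.05 kHz = 6.15 kHz.
25.2 kHz mod fs = 8 kHz.
8 kHz ≤ fs/2 = 8.6 kHz, appears at 8 kHz.
71.65 kHz mod fs = 2.85 kHz.
2.85 kHz ≤ fs/2 = 8.6 kHz, appears at 2.85 kHz.
Distinct values: {2.85 kHz, 6.15 kHz, 7 kHz, 8 kHz}.

2.85 kHz, 6.15 kHz, 7 kHz, 8 kHz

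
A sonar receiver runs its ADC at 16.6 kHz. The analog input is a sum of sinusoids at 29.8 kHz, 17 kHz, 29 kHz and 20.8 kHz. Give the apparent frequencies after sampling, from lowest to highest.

fs/2 = 8.3 kHz.
29.8 kHz mod fs = 13.2 kHz.
13.2 kHz > fs/2 = 8.3 kHz, folds to fs − 13.2 kHz = 3.4 kHz.
17 kHz mod fs = 0.4 kHz.
0.4 kHz ≤ fs/2 = 8.3 kHz, appears at 0.4 kHz.
29 kHz mod fs = 12.4 kHz.
12.4 kHz > fs/2 = 8.3 kHz, folds to fs − 12.4 kHz = 4.2 kHz.
20.8 kHz mod fs = 4.2 kHz.
4.2 kHz ≤ fs/2 = 8.3 kHz, appears at 4.2 kHz.
Distinct values: {0.4 kHz, 3.4 kHz, 4.2 kHz}.

0.4 kHz, 3.4 kHz, 4.2 kHz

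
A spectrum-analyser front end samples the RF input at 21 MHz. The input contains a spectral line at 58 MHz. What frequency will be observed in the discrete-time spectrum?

5 MHz

58 MHz mod fs = 16 MHz.
16 MHz > fs/2 = 10.5 MHz, folds to fs − 16 MHz = 5 MHz.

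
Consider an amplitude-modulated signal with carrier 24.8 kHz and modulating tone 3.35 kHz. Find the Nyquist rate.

AM sidebands sit at fc ± fm = 21.45 kHz and 28.15 kHz.
Highest-frequency component: 28.15 kHz.
Nyquist rate = 2 × 28.15 kHz = 56.3 kHz.

56.3 kHz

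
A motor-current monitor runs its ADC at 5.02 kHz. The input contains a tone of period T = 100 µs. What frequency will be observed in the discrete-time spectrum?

T = 100 µs → f = 1/T = 10 kHz.
10 kHz mod fs = 4.98 kHz.
4.98 kHz > fs/2 = 2.51 kHz, folds to fs − 4.98 kHz = 0.04 kHz.

0.04 kHz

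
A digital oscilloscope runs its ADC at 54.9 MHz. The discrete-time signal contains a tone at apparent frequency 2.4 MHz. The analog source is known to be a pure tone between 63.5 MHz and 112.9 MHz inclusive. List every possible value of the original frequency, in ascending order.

107.4 MHz, 112.2 MHz

Frequencies that alias to 2.4 MHz are k·fs ± 2.4 MHz for integer k ≥ 0.
k=0: 2.4 MHz.
k=1: 52.5 MHz, 57.3 MHz.
k=2: 107.4 MHz, 112.2 MHz.
k=3: 162.3 MHz, 167.1 MHz.
Within [63.5 MHz, 112.9 MHz]: 107.4 MHz, 112.2 MHz.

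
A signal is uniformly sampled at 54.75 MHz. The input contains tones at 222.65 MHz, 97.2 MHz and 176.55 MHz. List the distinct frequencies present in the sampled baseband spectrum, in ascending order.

3.65 MHz, 12.3 MHz

fs/2 = 27.375 MHz.
222.65 MHz mod fs = 3.65 MHz.
3.65 MHz ≤ fs/2 = 27.375 MHz, appears at 3.65 MHz.
97.2 MHz mod fs = 42.45 MHz.
42.45 MHz > fs/2 = 27.375 MHz, folds to fs − 42.45 MHz = 12.3 MHz.
176.55 MHz mod fs = 12.3 MHz.
12.3 MHz ≤ fs/2 = 27.375 MHz, appears at 12.3 MHz.
Distinct values: {3.65 MHz, 12.3 MHz}.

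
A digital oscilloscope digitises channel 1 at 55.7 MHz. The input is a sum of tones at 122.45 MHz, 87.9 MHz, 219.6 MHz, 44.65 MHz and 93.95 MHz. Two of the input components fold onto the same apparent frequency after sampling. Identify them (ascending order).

fs/2 = 27.85 MHz.
122.45 MHz mod fs = 11.05 MHz.
11.05 MHz ≤ fs/2 = 27.85 MHz, appears at 11.05 MHz.
87.9 MHz mod fs = 32.2 MHz.
32.2 MHz > fs/2 = 27.85 MHz, folds to fs − 32.2 MHz = 23.5 MHz.
219.6 MHz mod fs = 52.5 MHz.
52.5 MHz > fs/2 = 27.85 MHz, folds to fs − 52.5 MHz = 3.2 MHz.
44.65 MHz > fs/2 = 27.85 MHz, folds to fs − 44.65 MHz = 11.05 MHz.
93.95 MHz mod fs = 38.25 MHz.
38.25 MHz > fs/2 = 27.85 MHz, folds to fs − 38.25 MHz = 17.45 MHz.
44.65 MHz and 122.45 MHz both map to 11.05 MHz.

44.65 MHz, 122.45 MHz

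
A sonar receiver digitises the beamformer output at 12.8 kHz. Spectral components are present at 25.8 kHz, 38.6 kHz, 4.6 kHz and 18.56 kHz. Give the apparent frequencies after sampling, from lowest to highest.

0.2 kHz, 4.6 kHz, 5.76 kHz

fs/2 = 6.4 kHz.
25.8 kHz mod fs = 0.2 kHz.
0.2 kHz ≤ fs/2 = 6.4 kHz, appears at 0.2 kHz.
38.6 kHz mod fs = 0.2 kHz.
0.2 kHz ≤ fs/2 = 6.4 kHz, appears at 0.2 kHz.
4.6 kHz ≤ fs/2 = 6.4 kHz, passes unchanged.
18.56 kHz mod fs = 5.76 kHz.
5.76 kHz ≤ fs/2 = 6.4 kHz, appears at 5.76 kHz.
Distinct values: {0.2 kHz, 4.6 kHz, 5.76 kHz}.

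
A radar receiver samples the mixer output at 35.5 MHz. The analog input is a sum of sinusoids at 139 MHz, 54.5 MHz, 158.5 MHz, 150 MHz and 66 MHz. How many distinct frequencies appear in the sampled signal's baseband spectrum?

4

fs/2 = 17.75 MHz.
139 MHz mod fs = 32.5 MHz.
32.5 MHz > fs/2 = 17.75 MHz, folds to fs − 32.5 MHz = 3 MHz.
54.5 MHz mod fs = 19 MHz.
19 MHz > fs/2 = 17.75 MHz, folds to fs − 19 MHz = 16.5 MHz.
158.5 MHz mod fs = 16.5 MHz.
16.5 MHz ≤ fs/2 = 17.75 MHz, appears at 16.5 MHz.
150 MHz mod fs = 8 MHz.
8 MHz ≤ fs/2 = 17.75 MHz, appears at 8 MHz.
66 MHz mod fs = 30.5 MHz.
30.5 MHz > fs/2 = 17.75 MHz, folds to fs − 30.5 MHz = 5 MHz.
Distinct values: {3 MHz, 5 MHz, 8 MHz, 16.5 MHz} → 4.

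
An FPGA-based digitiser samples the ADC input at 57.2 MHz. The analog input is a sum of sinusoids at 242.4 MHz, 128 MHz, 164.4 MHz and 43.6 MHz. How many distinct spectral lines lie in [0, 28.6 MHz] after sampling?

2

fs/2 = 28.6 MHz.
242.4 MHz mod fs = 13.6 MHz.
13.6 MHz ≤ fs/2 = 28.6 MHz, appears at 13.6 MHz.
128 MHz mod fs = 13.6 MHz.
13.6 MHz ≤ fs/2 = 28.6 MHz, appears at 13.6 MHz.
164.4 MHz mod fs = 50 MHz.
50 MHz > fs/2 = 28.6 MHz, folds to fs − 50 MHz = 7.2 MHz.
43.6 MHz > fs/2 = 28.6 MHz, folds to fs − 43.6 MHz = 13.6 MHz.
Distinct values: {7.2 MHz, 13.6 MHz} → 2.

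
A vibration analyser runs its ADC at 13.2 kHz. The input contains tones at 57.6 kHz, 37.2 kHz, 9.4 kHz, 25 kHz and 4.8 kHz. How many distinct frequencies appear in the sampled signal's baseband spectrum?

4

fs/2 = 6.6 kHz.
57.6 kHz mod fs = 4.8 kHz.
4.8 kHz ≤ fs/2 = 6.6 kHz, appears at 4.8 kHz.
37.2 kHz mod fs = 10.8 kHz.
10.8 kHz > fs/2 = 6.6 kHz, folds to fs − 10.8 kHz = 2.4 kHz.
9.4 kHz > fs/2 = 6.6 kHz, folds to fs − 9.4 kHz = 3.8 kHz.
25 kHz mod fs = 11.8 kHz.
11.8 kHz > fs/2 = 6.6 kHz, folds to fs − 11.8 kHz = 1.4 kHz.
4.8 kHz ≤ fs/2 = 6.6 kHz, passes unchanged.
Distinct values: {1.4 kHz, 2.4 kHz, 3.8 kHz, 4.8 kHz} → 4.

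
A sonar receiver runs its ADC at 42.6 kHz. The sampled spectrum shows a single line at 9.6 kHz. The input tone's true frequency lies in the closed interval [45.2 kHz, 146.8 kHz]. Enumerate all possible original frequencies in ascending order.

Frequencies that alias to 9.6 kHz are k·fs ± 9.6 kHz for integer k ≥ 0.
k=0: 9.6 kHz.
k=1: 33 kHz, 52.2 kHz.
k=2: 75.6 kHz, 94.8 kHz.
k=3: 118.2 kHz, 137.4 kHz.
k=4: 160.8 kHz, 180 kHz.
Within [45.2 kHz, 146.8 kHz]: 52.2 kHz, 75.6 kHz, 94.8 kHz, 118.2 kHz, 137.4 kHz.

52.2 kHz, 75.6 kHz, 94.8 kHz, 118.2 kHz, 137.4 kHz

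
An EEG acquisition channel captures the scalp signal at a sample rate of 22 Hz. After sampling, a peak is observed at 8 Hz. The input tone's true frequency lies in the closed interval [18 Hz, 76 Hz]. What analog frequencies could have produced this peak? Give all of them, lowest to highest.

Frequencies that alias to 8 Hz are k·fs ± 8 Hz for integer k ≥ 0.
k=0: 8 Hz.
k=1: 14 Hz, 30 Hz.
k=2: 36 Hz, 52 Hz.
k=3: 58 Hz, 74 Hz.
k=4: 80 Hz, 96 Hz.
Within [18 Hz, 76 Hz]: 30 Hz, 36 Hz, 52 Hz, 58 Hz, 74 Hz.

30 Hz, 36 Hz, 52 Hz, 58 Hz, 74 Hz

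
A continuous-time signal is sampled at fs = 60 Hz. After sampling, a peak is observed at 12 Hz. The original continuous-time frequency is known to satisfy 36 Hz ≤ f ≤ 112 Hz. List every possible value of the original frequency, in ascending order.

Frequencies that alias to 12 Hz are k·fs ± 12 Hz for integer k ≥ 0.
k=0: 12 Hz.
k=1: 48 Hz, 72 Hz.
k=2: 108 Hz, 132 Hz.
k=3: 168 Hz, 192 Hz.
Within [36 Hz, 112 Hz]: 48 Hz, 72 Hz, 108 Hz.

48 Hz, 72 Hz, 108 Hz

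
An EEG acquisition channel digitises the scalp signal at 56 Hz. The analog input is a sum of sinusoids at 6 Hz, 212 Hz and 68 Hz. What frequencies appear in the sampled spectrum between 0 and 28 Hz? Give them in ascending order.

6 Hz, 12 Hz

fs/2 = 28 Hz.
6 Hz ≤ fs/2 = 28 Hz, passes unchanged.
212 Hz mod fs = 44 Hz.
44 Hz > fs/2 = 28 Hz, folds to fs − 44 Hz = 12 Hz.
68 Hz mod fs = 12 Hz.
12 Hz ≤ fs/2 = 28 Hz, appears at 12 Hz.
Distinct values: {6 Hz, 12 Hz}.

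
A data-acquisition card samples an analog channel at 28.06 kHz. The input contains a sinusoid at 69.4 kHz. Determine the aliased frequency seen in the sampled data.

13.28 kHz

69.4 kHz mod fs = 13.28 kHz.
13.28 kHz ≤ fs/2 = 14.03 kHz, appears at 13.28 kHz.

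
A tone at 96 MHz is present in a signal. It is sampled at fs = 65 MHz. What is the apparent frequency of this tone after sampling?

31 MHz

96 MHz mod fs = 31 MHz.
31 MHz ≤ fs/2 = 32.5 MHz, appears at 31 MHz.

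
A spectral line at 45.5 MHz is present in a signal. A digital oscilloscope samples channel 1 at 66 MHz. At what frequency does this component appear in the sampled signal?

20.5 MHz

45.5 MHz > fs/2 = 33 MHz, folds to fs − 45.5 MHz = 20.5 MHz.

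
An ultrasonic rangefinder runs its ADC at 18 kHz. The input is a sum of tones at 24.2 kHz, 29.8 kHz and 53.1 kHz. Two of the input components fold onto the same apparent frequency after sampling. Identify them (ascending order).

fs/2 = 9 kHz.
24.2 kHz mod fs = 6.2 kHz.
6.2 kHz ≤ fs/2 = 9 kHz, appears at 6.2 kHz.
29.8 kHz mod fs = 11.8 kHz.
11.8 kHz > fs/2 = 9 kHz, folds to fs − 11.8 kHz = 6.2 kHz.
53.1 kHz mod fs = 17.1 kHz.
17.1 kHz > fs/2 = 9 kHz, folds to fs − 17.1 kHz = 0.9 kHz.
24.2 kHz and 29.8 kHz both map to 6.2 kHz.

24.2 kHz, 29.8 kHz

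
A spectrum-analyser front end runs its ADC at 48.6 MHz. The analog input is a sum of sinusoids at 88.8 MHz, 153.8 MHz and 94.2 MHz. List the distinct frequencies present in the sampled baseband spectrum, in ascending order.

fs/2 = 24.3 MHz.
88.8 MHz mod fs = 40.2 MHz.
40.2 MHz > fs/2 = 24.3 MHz, folds to fs − 40.2 MHz = 8.4 MHz.
153.8 MHz mod fs = 8 MHz.
8 MHz ≤ fs/2 = 24.3 MHz, appears at 8 MHz.
94.2 MHz mod fs = 45.6 MHz.
45.6 MHz > fs/2 = 24.3 MHz, folds to fs − 45.6 MHz = 3 MHz.
Distinct values: {3 MHz, 8 MHz, 8.4 MHz}.

3 MHz, 8 MHz, 8.4 MHz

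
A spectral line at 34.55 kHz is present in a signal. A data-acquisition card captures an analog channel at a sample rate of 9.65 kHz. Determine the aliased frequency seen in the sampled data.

4.05 kHz

34.55 kHz mod fs = 5.6 kHz.
5.6 kHz > fs/2 = 4.825 kHz, folds to fs − 5.6 kHz = 4.05 kHz.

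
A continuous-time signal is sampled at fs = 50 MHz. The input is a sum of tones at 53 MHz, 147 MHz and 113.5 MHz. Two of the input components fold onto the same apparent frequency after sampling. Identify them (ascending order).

fs/2 = 25 MHz.
53 MHz mod fs = 3 MHz.
3 MHz ≤ fs/2 = 25 MHz, appears at 3 MHz.
147 MHz mod fs = 47 MHz.
47 MHz > fs/2 = 25 MHz, folds to fs − 47 MHz = 3 MHz.
113.5 MHz mod fs = 13.5 MHz.
13.5 MHz ≤ fs/2 = 25 MHz, appears at 13.5 MHz.
53 MHz and 147 MHz both map to 3 MHz.

53 MHz, 147 MHz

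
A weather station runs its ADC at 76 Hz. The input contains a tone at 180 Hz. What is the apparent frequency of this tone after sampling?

180 Hz mod fs = 28 Hz.
28 Hz ≤ fs/2 = 38 Hz, appears at 28 Hz.

28 Hz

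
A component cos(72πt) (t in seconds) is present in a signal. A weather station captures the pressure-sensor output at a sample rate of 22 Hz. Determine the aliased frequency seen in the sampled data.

ω = 72π rad/s → f = ω/(2π) = 36 Hz.
36 Hz mod fs = 14 Hz.
14 Hz > fs/2 = 11 Hz, folds to fs − 14 Hz = 8 Hz.

8 Hz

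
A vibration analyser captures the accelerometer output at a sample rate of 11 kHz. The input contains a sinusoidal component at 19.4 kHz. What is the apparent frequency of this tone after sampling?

2.6 kHz

19.4 kHz mod fs = 8.4 kHz.
8.4 kHz > fs/2 = 5.5 kHz, folds to fs − 8.4 kHz = 2.6 kHz.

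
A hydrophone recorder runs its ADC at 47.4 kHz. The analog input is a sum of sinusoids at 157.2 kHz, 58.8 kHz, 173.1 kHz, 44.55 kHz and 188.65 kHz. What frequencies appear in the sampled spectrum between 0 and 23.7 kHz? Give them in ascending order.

0.95 kHz, 2.85 kHz, 11.4 kHz, 15 kHz, 16.5 kHz

fs/2 = 23.7 kHz.
157.2 kHz mod fs = 15 kHz.
15 kHz ≤ fs/2 = 23.7 kHz, appears at 15 kHz.
58.8 kHz mod fs = 11.4 kHz.
11.4 kHz ≤ fs/2 = 23.7 kHz, appears at 11.4 kHz.
173.1 kHz mod fs = 30.9 kHz.
30.9 kHz > fs/2 = 23.7 kHz, folds to fs − 30.9 kHz = 16.5 kHz.
44.55 kHz > fs/2 = 23.7 kHz, folds to fs − 44.55 kHz = 2.85 kHz.
188.65 kHz mod fs = 46.45 kHz.
46.45 kHz > fs/2 = 23.7 kHz, folds to fs − 46.45 kHz = 0.95 kHz.
Distinct values: {0.95 kHz, 2.85 kHz, 11.4 kHz, 15 kHz, 16.5 kHz}.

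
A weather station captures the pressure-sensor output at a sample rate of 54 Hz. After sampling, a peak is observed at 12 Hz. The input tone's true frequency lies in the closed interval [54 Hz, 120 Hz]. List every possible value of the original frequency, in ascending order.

Frequencies that alias to 12 Hz are k·fs ± 12 Hz for integer k ≥ 0.
k=0: 12 Hz.
k=1: 42 Hz, 66 Hz.
k=2: 96 Hz, 120 Hz.
k=3: 150 Hz, 174 Hz.
Within [54 Hz, 120 Hz]: 66 Hz, 96 Hz, 120 Hz.

66 Hz, 96 Hz, 120 Hz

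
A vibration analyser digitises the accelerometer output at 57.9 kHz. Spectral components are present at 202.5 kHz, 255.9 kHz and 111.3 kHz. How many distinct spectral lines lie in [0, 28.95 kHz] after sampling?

fs/2 = 28.95 kHz.
202.5 kHz mod fs = 28.8 kHz.
28.8 kHz ≤ fs/2 = 28.95 kHz, appears at 28.8 kHz.
255.9 kHz mod fs = 24.3 kHz.
24.3 kHz ≤ fs/2 = 28.95 kHz, appears at 24.3 kHz.
111.3 kHz mod fs = 53.4 kHz.
53.4 kHz > fs/2 = 28.95 kHz, folds to fs − 53.4 kHz = 4.5 kHz.
Distinct values: {4.5 kHz, 24.3 kHz, 28.8 kHz} → 3.

3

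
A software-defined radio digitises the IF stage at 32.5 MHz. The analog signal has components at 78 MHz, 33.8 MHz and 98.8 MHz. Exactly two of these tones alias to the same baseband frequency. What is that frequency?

fs/2 = 16.25 MHz.
78 MHz mod fs = 13 MHz.
13 MHz ≤ fs/2 = 16.25 MHz, appears at 13 MHz.
33.8 MHz mod fs = 1.3 MHz.
1.3 MHz ≤ fs/2 = 16.25 MHz, appears at 1.3 MHz.
98.8 MHz mod fs = 1.3 MHz.
1.3 MHz ≤ fs/2 = 16.25 MHz, appears at 1.3 MHz.
33.8 MHz and 98.8 MHz both map to 1.3 MHz.

1.3 MHz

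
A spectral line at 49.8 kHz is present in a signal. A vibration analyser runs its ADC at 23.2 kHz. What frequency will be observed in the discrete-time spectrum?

49.8 kHz mod fs = 3.4 kHz.
3.4 kHz ≤ fs/2 = 11.6 kHz, appears at 3.4 kHz.

3.4 kHz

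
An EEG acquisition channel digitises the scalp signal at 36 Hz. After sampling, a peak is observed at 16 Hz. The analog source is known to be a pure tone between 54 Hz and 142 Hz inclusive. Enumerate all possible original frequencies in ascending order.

56 Hz, 88 Hz, 92 Hz, 124 Hz, 128 Hz

Frequencies that alias to 16 Hz are k·fs ± 16 Hz for integer k ≥ 0.
k=0: 16 Hz.
k=1: 20 Hz, 52 Hz.
k=2: 56 Hz, 88 Hz.
k=3: 92 Hz, 124 Hz.
k=4: 128 Hz, 160 Hz.
k=5: 164 Hz, 196 Hz.
Within [54 Hz, 142 Hz]: 56 Hz, 88 Hz, 92 Hz, 124 Hz, 128 Hz.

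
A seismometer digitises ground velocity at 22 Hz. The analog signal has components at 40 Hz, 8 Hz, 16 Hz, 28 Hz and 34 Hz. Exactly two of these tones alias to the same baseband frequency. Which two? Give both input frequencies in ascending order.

fs/2 = 11 Hz.
40 Hz mod fs = 18 Hz.
18 Hz > fs/2 = 11 Hz, folds to fs − 18 Hz = 4 Hz.
8 Hz ≤ fs/2 = 11 Hz, passes unchanged.
16 Hz > fs/2 = 11 Hz, folds to fs − 16 Hz = 6 Hz.
28 Hz mod fs = 6 Hz.
6 Hz ≤ fs/2 = 11 Hz, appears at 6 Hz.
34 Hz mod fs = 12 Hz.
12 Hz > fs/2 = 11 Hz, folds to fs − 12 Hz = 10 Hz.
16 Hz and 28 Hz both map to 6 Hz.

16 Hz, 28 Hz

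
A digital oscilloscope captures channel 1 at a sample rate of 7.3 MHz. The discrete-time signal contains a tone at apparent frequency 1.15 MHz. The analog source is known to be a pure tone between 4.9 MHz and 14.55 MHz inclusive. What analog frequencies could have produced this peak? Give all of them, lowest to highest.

6.15 MHz, 8.45 MHz, 13.45 MHz

Frequencies that alias to 1.15 MHz are k·fs ± 1.15 MHz for integer k ≥ 0.
k=0: 1.15 MHz.
k=1: 6.15 MHz, 8.45 MHz.
k=2: 13.45 MHz, 15.75 MHz.
k=3: 20.75 MHz, 23.05 MHz.
Within [4.9 MHz, 14.55 MHz]: 6.15 MHz, 8.45 MHz, 13.45 MHz.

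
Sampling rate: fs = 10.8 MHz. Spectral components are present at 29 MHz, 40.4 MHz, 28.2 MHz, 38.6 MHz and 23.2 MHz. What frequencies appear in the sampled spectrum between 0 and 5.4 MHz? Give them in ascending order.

1.6 MHz, 2.8 MHz, 3.4 MHz, 4.2 MHz, 4.6 MHz

fs/2 = 5.4 MHz.
29 MHz mod fs = 7.4 MHz.
7.4 MHz > fs/2 = 5.4 MHz, folds to fs − 7.4 MHz = 3.4 MHz.
40.4 MHz mod fs = 8 MHz.
8 MHz > fs/2 = 5.4 MHz, folds to fs − 8 MHz = 2.8 MHz.
28.2 MHz mod fs = 6.6 MHz.
6.6 MHz > fs/2 = 5.4 MHz, folds to fs − 6.6 MHz = 4.2 MHz.
38.6 MHz mod fs = 6.2 MHz.
6.2 MHz > fs/2 = 5.4 MHz, folds to fs − 6.2 MHz = 4.6 MHz.
23.2 MHz mod fs = 1.6 MHz.
1.6 MHz ≤ fs/2 = 5.4 MHz, appears at 1.6 MHz.
Distinct values: {1.6 MHz, 2.8 MHz, 3.4 MHz, 4.2 MHz, 4.6 MHz}.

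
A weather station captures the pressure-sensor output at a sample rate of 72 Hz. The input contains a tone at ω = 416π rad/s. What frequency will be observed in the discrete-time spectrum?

8 Hz

ω = 416π rad/s → f = ω/(2π) = 208 Hz.
208 Hz mod fs = 64 Hz.
64 Hz > fs/2 = 36 Hz, folds to fs − 64 Hz = 8 Hz.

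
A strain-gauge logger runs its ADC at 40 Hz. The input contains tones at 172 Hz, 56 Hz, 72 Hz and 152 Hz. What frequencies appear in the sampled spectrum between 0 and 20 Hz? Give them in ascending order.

fs/2 = 20 Hz.
172 Hz mod fs = 12 Hz.
12 Hz ≤ fs/2 = 20 Hz, appears at 12 Hz.
56 Hz mod fs = 16 Hz.
16 Hz ≤ fs/2 = 20 Hz, appears at 16 Hz.
72 Hz mod fs = 32 Hz.
32 Hz > fs/2 = 20 Hz, folds to fs − 32 Hz = 8 Hz.
152 Hz mod fs = 32 Hz.
32 Hz > fs/2 = 20 Hz, folds to fs − 32 Hz = 8 Hz.
Distinct values: {8 Hz, 12 Hz, 16 Hz}.

8 Hz, 12 Hz, 16 Hz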